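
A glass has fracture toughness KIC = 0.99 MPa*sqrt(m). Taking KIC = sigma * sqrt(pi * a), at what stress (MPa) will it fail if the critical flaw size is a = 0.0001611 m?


Rearrange KIC = sigma * sqrt(pi * a):
  sigma = KIC / sqrt(pi * a)
  sqrt(pi * 0.0001611) = 0.022497
  sigma = 0.99 / 0.022497 = 44.01 MPa

44.01 MPa


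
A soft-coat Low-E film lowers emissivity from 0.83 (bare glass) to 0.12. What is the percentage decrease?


Percentage reduction = (1 - coated/uncoated) * 100
  Ratio = 0.12 / 0.83 = 0.1446
  Reduction = (1 - 0.1446) * 100 = 85.5%

85.5%


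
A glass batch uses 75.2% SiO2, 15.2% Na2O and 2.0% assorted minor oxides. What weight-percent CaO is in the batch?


Pieces sum to 100%:
  CaO = 100 - (SiO2 + Na2O + others)
  CaO = 100 - (75.2 + 15.2 + 2.0) = 7.6%

7.6%


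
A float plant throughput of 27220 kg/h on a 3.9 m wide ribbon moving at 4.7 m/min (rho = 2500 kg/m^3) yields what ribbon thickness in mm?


Ribbon cross-section from mass balance:
  Volume rate = throughput / density = 27220 / 2500 = 10.888 m^3/h
  thickness = volume rate / (speed * 60 * width), i.e.
  thickness = throughput / (60 * speed * width * density) * 1000
  thickness = 27220 / (60 * 4.7 * 3.9 * 2500) * 1000 = 9.9 mm

9.9 mm


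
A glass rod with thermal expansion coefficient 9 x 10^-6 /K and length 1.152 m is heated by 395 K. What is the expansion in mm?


Thermal expansion formula: dL = alpha * L0 * dT
  dL = (9 x 10^-6) * 1.152 * 395 = 0.00409536 m
Convert to mm: 0.00409536 * 1000 = 4.0954 mm

4.0954 mm


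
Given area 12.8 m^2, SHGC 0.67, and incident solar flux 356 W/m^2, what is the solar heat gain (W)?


Solar heat gain: Q = Area * SHGC * Irradiance
  Q = 12.8 * 0.67 * 356 = 3053.1 W

3053.1 W


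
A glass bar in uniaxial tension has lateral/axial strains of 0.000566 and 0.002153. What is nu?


Poisson's ratio: nu = lateral strain / axial strain
  nu = 0.000566 / 0.002153 = 0.2629

0.2629


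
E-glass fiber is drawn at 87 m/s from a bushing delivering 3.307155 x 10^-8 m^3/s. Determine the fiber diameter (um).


Cross-sectional area from continuity:
  A = Q / v = 3.307155 x 10^-8 / 87 = 3.801328 x 10^-10 m^2
Diameter from circular cross-section:
  d = sqrt(4A / pi) * 10^6 (m -> um)
  d = sqrt(4 * 3.801328 x 10^-10 / pi) * 10^6 = 22.0 um

22.0 um


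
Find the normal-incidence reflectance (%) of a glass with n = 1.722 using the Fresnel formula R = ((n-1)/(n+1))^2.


Fresnel reflectance at normal incidence:
  R = ((n - 1)/(n + 1))^2
  (n - 1)/(n + 1) = (1.722 - 1)/(1.722 + 1) = 0.265246
  R = 0.265246^2 = 0.0703554
  R(%) = 0.0703554 * 100 = 7.036%

7.036%


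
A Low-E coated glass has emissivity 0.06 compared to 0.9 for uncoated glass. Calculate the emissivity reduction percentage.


Percentage reduction = (1 - coated/uncoated) * 100
  Ratio = 0.06 / 0.9 = 0.0667
  Reduction = (1 - 0.0667) * 100 = 93.3%

93.3%


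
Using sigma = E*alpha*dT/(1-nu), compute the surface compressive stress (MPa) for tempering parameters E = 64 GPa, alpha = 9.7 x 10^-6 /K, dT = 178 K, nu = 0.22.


Tempering stress: sigma = E * alpha * dT / (1 - nu)
  E (MPa) = 64 * 1000 = 64000
  Numerator = 64000 * (9.7 x 10^-6) * 178 = 110.5024
  Denominator = 1 - 0.22 = 0.78
  sigma = 110.5024 / 0.78 = 141.7 MPa

141.7 MPa


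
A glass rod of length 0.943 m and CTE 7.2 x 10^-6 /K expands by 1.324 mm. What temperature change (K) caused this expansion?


Rearrange dL = alpha * L0 * dT for dT:
  dT = dL / (alpha * L0)
  dL (m) = 1.324 / 1000 = 0.001324
  dT = 0.001324 / ((7.2 x 10^-6) * 0.943) = 195.0 K

195.0 K


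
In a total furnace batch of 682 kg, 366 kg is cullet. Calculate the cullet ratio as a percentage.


Cullet ratio = (cullet mass / total batch mass) * 100
  Ratio = 366 / 682 * 100 = 53.67%

53.67%


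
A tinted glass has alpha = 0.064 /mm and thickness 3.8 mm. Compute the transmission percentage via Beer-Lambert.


Beer-Lambert law: T = exp(-alpha * thickness)
  exponent = -0.064 * 3.8 = -0.2432
  T = exp(-0.2432) = 0.7841
  Percentage = 0.7841 * 100 = 78.41%

78.41%


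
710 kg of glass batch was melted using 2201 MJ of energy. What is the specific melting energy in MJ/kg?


Rearrange E = m * s for s:
  s = E / m
  s = 2201 / 710 = 3.1 MJ/kg

3.1 MJ/kg


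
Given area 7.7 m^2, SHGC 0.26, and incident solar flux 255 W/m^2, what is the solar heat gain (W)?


Solar heat gain: Q = Area * SHGC * Irradiance
  Q = 7.7 * 0.26 * 255 = 510.5 W

510.5 W


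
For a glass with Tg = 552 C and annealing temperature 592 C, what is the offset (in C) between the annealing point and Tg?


Offset = T_anneal - Tg:
  offset = 592 - 552 = 40 C

40 C


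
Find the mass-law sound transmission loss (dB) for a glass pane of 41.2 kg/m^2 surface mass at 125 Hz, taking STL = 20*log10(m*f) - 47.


Mass law: STL = 20 * log10(m * f) - 47
  m * f = 41.2 * 125 = 5150
  log10(5150) = 3.71181
  STL = 20 * 3.71181 - 47 = 74.2362 - 47 = 27.2 dB

27.2 dB


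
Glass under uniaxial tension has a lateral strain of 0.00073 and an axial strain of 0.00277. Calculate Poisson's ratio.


Poisson's ratio: nu = lateral strain / axial strain
  nu = 0.00073 / 0.00277 = 0.2635

0.2635


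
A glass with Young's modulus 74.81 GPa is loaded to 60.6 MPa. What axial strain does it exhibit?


Rearrange E = sigma / epsilon:
  epsilon = sigma / E
  E (MPa) = 74.81 * 1000 = 74810
  epsilon = 60.6 / 74810 = 0.00081

0.00081


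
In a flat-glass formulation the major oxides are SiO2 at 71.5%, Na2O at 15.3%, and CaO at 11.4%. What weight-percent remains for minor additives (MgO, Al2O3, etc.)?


Sum the three major oxides:
  SiO2 + Na2O + CaO = 71.5 + 15.3 + 11.4 = 98.2%
Subtract from 100%:
  Others = 100 - 98.2 = 1.8%

1.8%


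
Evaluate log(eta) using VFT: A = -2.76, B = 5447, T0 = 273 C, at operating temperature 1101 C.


VFT equation: log(eta) = A + B / (T - T0)
  T - T0 = 1101 - 273 = 828
  B / (T - T0) = 5447 / 828 = 6.579
  log(eta) = -2.76 + 6.579 = 3.819

3.819


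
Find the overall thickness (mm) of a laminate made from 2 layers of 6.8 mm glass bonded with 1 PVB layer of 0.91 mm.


Total thickness = glass contribution + PVB contribution
  Glass: 2 * 6.8 = 13.6 mm
  PVB: 1 * 0.91 = 0.91 mm
  Total = 13.6 + 0.91 = 14.51 mm

14.51 mm


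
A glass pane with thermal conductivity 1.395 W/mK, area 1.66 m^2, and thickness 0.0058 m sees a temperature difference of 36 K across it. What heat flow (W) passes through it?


Fourier's law: Q = k * A * dT / t
  Q = 1.395 * 1.66 * 36 / 0.0058
  Q = 83.3652 / 0.0058 = 14373.3 W

14373.3 W


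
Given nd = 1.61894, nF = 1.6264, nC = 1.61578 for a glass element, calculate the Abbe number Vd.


Abbe number formula: Vd = (nd - 1) / (nF - nC)
  nd - 1 = 1.61894 - 1 = 0.61894
  nF - nC = 1.6264 - 1.61578 = 0.01062
  Vd = 0.61894 / 0.01062 = 58.28

58.28


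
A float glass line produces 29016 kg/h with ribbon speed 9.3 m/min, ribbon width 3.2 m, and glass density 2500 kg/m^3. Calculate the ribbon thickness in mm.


Ribbon cross-section from mass balance:
  Volume rate = throughput / density = 29016 / 2500 = 11.6064 m^3/h
  thickness = volume rate / (speed * 60 * width), i.e.
  thickness = throughput / (60 * speed * width * density) * 1000
  thickness = 29016 / (60 * 9.3 * 3.2 * 2500) * 1000 = 6.5 mm

6.5 mm


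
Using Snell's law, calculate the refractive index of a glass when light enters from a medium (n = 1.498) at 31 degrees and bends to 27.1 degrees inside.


Apply Snell's law: n1 * sin(theta1) = n2 * sin(theta2)
  n2 = n1 * sin(theta1) / sin(theta2)
  sin(31) = 0.515038
  sin(27.1) = 0.455545
  n2 = 1.498 * 0.515038 / 0.455545 = 1.6936

1.6936


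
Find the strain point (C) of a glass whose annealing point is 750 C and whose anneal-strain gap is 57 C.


Strain point = annealing point - difference:
  T_strain = 750 - 57 = 693 C

693 C


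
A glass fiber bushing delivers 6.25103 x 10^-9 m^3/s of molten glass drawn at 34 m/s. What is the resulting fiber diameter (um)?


Cross-sectional area from continuity:
  A = Q / v = 6.25103 x 10^-9 / 34 = 1.838538 x 10^-10 m^2
Diameter from circular cross-section:
  d = sqrt(4A / pi) * 10^6 (m -> um)
  d = sqrt(4 * 1.838538 x 10^-10 / pi) * 10^6 = 15.3 um

15.3 um


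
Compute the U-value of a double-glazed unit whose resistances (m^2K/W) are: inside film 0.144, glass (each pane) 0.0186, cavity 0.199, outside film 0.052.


Total thermal resistance (series):
  R_total = R_in + R_glass + R_air + R_glass + R_out
  R_total = 0.144 + 0.0186 + 0.199 + 0.0186 + 0.052 = 0.4322 m^2K/W
U-value = 1 / R_total = 1 / 0.4322 = 2.314 W/m^2K

2.314 W/m^2K


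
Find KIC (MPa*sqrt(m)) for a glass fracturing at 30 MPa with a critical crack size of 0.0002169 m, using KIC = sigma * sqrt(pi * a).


Fracture toughness: KIC = sigma * sqrt(pi * a)
  pi * a = pi * 0.0002169 = 0.000681411
  sqrt(pi * a) = 0.026104
  KIC = 30 * 0.026104 = 0.783 MPa*sqrt(m)

0.783 MPa*sqrt(m)


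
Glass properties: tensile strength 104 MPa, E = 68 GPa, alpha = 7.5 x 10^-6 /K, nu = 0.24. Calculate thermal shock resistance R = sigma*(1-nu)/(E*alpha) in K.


Thermal shock resistance: R = sigma * (1 - nu) / (E * alpha)
  Numerator = 104 * (1 - 0.24) = 79.04
  Denominator = 68 * 1000 * (7.5 x 10^-6) = 0.51
  R = 79.04 / 0.51 = 155.0 K

155.0 K


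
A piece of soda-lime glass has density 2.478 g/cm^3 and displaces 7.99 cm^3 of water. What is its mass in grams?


Rearrange rho = m / V:
  m = rho * V
  m = 2.478 * 7.99 = 19.799 g

19.799 g


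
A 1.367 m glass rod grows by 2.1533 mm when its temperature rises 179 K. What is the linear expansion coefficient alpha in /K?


Rearrange dL = alpha * L0 * dT for alpha:
  alpha = dL / (L0 * dT)
  alpha = (2.1533 / 1000) / (1.367 * 179) = 0.0000088 /K = 8.8 x 10^-6 /K

8.8 x 10^-6 /K


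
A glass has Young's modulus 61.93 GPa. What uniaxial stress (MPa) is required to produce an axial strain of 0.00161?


Rearrange E = sigma / epsilon:
  sigma = E * epsilon
  E (MPa) = 61.93 * 1000 = 61930
  sigma = 61930 * 0.00161 = 99.71 MPa

99.71 MPa


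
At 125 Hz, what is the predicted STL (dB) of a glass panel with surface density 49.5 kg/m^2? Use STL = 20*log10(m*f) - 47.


Mass law: STL = 20 * log10(m * f) - 47
  m * f = 49.5 * 125 = 6187.5
  log10(6187.5) = 3.79152
  STL = 20 * 3.79152 - 47 = 75.8304 - 47 = 28.8 dB

28.8 dB


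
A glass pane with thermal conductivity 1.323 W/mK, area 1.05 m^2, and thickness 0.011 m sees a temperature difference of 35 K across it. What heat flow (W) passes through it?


Fourier's law: Q = k * A * dT / t
  Q = 1.323 * 1.05 * 35 / 0.011
  Q = 48.62025 / 0.011 = 4420 W

4420 W


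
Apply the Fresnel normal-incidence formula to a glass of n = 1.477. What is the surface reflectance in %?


Fresnel reflectance at normal incidence:
  R = ((n - 1)/(n + 1))^2
  (n - 1)/(n + 1) = (1.477 - 1)/(1.477 + 1) = 0.192572
  R = 0.192572^2 = 0.037084
  R(%) = 0.037084 * 100 = 3.708%

3.708%


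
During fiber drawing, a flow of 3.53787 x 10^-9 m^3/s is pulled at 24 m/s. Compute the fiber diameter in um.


Cross-sectional area from continuity:
  A = Q / v = 3.53787 x 10^-9 / 24 = 1.474112 x 10^-10 m^2
Diameter from circular cross-section:
  d = sqrt(4A / pi) * 10^6 (m -> um)
  d = sqrt(4 * 1.474112 x 10^-10 / pi) * 10^6 = 13.7 um

13.7 um


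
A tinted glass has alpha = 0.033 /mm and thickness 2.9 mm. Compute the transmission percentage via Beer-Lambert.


Beer-Lambert law: T = exp(-alpha * thickness)
  exponent = -0.033 * 2.9 = -0.0957
  T = exp(-0.0957) = 0.9087
  Percentage = 0.9087 * 100 = 90.87%

90.87%


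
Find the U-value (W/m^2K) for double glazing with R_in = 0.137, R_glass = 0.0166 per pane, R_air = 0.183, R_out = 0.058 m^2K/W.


Total thermal resistance (series):
  R_total = R_in + R_glass + R_air + R_glass + R_out
  R_total = 0.137 + 0.0166 + 0.183 + 0.0166 + 0.058 = 0.4112 m^2K/W
U-value = 1 / R_total = 1 / 0.4112 = 2.432 W/m^2K

2.432 W/m^2K


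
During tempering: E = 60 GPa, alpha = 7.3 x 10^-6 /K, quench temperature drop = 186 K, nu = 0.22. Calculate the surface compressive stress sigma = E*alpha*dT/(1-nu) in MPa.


Tempering stress: sigma = E * alpha * dT / (1 - nu)
  E (MPa) = 60 * 1000 = 60000
  Numerator = 60000 * (7.3 x 10^-6) * 186 = 81.468
  Denominator = 1 - 0.22 = 0.78
  sigma = 81.468 / 0.78 = 104.4 MPa

104.4 MPa


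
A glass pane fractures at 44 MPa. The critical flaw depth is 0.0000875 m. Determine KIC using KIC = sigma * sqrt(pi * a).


Fracture toughness: KIC = sigma * sqrt(pi * a)
  pi * a = pi * 0.0000875 = 0.000274889
  sqrt(pi * a) = 0.01658
  KIC = 44 * 0.01658 = 0.73 MPa*sqrt(m)

0.73 MPa*sqrt(m)


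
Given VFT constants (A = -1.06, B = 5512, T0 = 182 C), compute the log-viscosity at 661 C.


VFT equation: log(eta) = A + B / (T - T0)
  T - T0 = 661 - 182 = 479
  B / (T - T0) = 5512 / 479 = 11.507
  log(eta) = -1.06 + 11.507 = 10.447

10.447


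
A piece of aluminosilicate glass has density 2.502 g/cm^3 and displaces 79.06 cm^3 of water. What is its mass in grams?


Rearrange rho = m / V:
  m = rho * V
  m = 2.502 * 79.06 = 197.808 g

197.808 g


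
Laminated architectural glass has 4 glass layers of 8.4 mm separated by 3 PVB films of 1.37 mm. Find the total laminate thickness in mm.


Total thickness = glass contribution + PVB contribution
  Glass: 4 * 8.4 = 33.6 mm
  PVB: 3 * 1.37 = 4.11 mm
  Total = 33.6 + 4.11 = 37.71 mm

37.71 mm


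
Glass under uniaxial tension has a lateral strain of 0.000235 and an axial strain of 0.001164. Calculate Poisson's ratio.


Poisson's ratio: nu = lateral strain / axial strain
  nu = 0.000235 / 0.001164 = 0.2019

0.2019


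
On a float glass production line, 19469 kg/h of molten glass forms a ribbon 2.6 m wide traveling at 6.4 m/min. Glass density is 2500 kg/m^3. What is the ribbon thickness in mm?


Ribbon cross-section from mass balance:
  Volume rate = throughput / density = 19469 / 2500 = 7.7876 m^3/h
  thickness = volume rate / (speed * 60 * width), i.e.
  thickness = throughput / (60 * speed * width * density) * 1000
  thickness = 19469 / (60 * 6.4 * 2.6 * 2500) * 1000 = 7.8 mm

7.8 mm


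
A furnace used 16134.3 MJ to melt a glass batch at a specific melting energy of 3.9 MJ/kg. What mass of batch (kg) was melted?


Rearrange E = m * s for m:
  m = E / s
  m = 16134.3 / 3.9 = 4137.0 kg

4137.0 kg


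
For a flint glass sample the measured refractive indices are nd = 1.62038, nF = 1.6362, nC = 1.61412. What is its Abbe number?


Abbe number formula: Vd = (nd - 1) / (nF - nC)
  nd - 1 = 1.62038 - 1 = 0.62038
  nF - nC = 1.6362 - 1.61412 = 0.02208
  Vd = 0.62038 / 0.02208 = 28.1

28.1


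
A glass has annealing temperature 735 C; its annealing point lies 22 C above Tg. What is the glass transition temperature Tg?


Rearrange T_anneal = Tg + offset for Tg:
  Tg = T_anneal - offset = 735 - 22 = 713 C

713 C


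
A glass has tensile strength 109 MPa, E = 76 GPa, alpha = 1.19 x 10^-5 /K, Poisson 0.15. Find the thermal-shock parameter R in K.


Thermal shock resistance: R = sigma * (1 - nu) / (E * alpha)
  Numerator = 109 * (1 - 0.15) = 92.65
  Denominator = 76 * 1000 * (1.19 x 10^-5) = 0.9044
  R = 92.65 / 0.9044 = 102.4 K

102.4 K


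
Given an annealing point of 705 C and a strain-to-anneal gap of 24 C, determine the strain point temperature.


Strain point = annealing point - difference:
  T_strain = 705 - 24 = 681 C

681 C


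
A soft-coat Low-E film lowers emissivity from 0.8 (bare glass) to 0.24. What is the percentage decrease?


Percentage reduction = (1 - coated/uncoated) * 100
  Ratio = 0.24 / 0.8 = 0.3
  Reduction = (1 - 0.3) * 100 = 70.0%

70.0%


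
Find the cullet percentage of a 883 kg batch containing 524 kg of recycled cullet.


Cullet ratio = (cullet mass / total batch mass) * 100
  Ratio = 524 / 883 * 100 = 59.34%

59.34%


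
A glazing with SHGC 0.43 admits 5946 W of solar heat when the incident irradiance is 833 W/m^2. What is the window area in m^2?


Rearrange Q = Area * SHGC * Irradiance:
  Area = Q / (SHGC * Irradiance)
  Area = 5946 / (0.43 * 833) = 16.6 m^2

16.6 m^2


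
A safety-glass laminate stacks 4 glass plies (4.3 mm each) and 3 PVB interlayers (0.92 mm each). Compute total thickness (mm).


Total thickness = glass contribution + PVB contribution
  Glass: 4 * 4.3 = 17.2 mm
  PVB: 3 * 0.92 = 2.76 mm
  Total = 17.2 + 2.76 = 19.96 mm

19.96 mm


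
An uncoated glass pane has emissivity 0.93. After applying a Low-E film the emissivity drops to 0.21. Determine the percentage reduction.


Percentage reduction = (1 - coated/uncoated) * 100
  Ratio = 0.21 / 0.93 = 0.2258
  Reduction = (1 - 0.2258) * 100 = 77.4%

77.4%


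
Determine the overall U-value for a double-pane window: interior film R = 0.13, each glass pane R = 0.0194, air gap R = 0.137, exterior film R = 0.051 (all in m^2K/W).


Total thermal resistance (series):
  R_total = R_in + R_glass + R_air + R_glass + R_out
  R_total = 0.13 + 0.0194 + 0.137 + 0.0194 + 0.051 = 0.3568 m^2K/W
U-value = 1 / R_total = 1 / 0.3568 = 2.803 W/m^2K

2.803 W/m^2K


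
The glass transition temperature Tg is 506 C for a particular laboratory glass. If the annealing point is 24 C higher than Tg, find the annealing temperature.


The annealing temperature is Tg plus the offset:
  T_anneal = 506 + 24 = 530 C

530 C


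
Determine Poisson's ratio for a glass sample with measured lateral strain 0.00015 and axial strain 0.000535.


Poisson's ratio: nu = lateral strain / axial strain
  nu = 0.00015 / 0.000535 = 0.2804

0.2804


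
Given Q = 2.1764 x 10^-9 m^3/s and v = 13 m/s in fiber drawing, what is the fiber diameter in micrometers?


Cross-sectional area from continuity:
  A = Q / v = 2.1764 x 10^-9 / 13 = 1.674154 x 10^-10 m^2
Diameter from circular cross-section:
  d = sqrt(4A / pi) * 10^6 (m -> um)
  d = sqrt(4 * 1.674154 x 10^-10 / pi) * 10^6 = 14.6 um

14.6 um


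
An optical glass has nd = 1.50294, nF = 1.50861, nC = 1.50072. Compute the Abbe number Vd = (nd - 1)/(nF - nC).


Abbe number formula: Vd = (nd - 1) / (nF - nC)
  nd - 1 = 1.50294 - 1 = 0.50294
  nF - nC = 1.50861 - 1.50072 = 0.00789
  Vd = 0.50294 / 0.00789 = 63.74

63.74


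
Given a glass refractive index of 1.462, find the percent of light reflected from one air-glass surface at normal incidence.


Fresnel reflectance at normal incidence:
  R = ((n - 1)/(n + 1))^2
  (n - 1)/(n + 1) = (1.462 - 1)/(1.462 + 1) = 0.187652
  R = 0.187652^2 = 0.0352133
  R(%) = 0.0352133 * 100 = 3.521%

3.521%


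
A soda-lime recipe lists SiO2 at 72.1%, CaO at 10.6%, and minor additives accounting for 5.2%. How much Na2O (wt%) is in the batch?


Pieces sum to 100%:
  Na2O = 100 - (SiO2 + CaO + others)
  Na2O = 100 - (72.1 + 10.6 + 5.2) = 12.1%

12.1%


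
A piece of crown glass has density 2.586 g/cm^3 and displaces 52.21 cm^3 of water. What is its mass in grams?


Rearrange rho = m / V:
  m = rho * V
  m = 2.586 * 52.21 = 135.015 g

135.015 g


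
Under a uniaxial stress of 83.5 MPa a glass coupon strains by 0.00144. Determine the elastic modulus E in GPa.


Young's modulus: E = stress / strain
  E = 83.5 MPa / 0.00144 = 57986.11 MPa
Convert to GPa: 57986.11 / 1000 = 57.99 GPa

57.99 GPa


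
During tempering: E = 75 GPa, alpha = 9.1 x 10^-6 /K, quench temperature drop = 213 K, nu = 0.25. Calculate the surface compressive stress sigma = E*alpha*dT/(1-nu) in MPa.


Tempering stress: sigma = E * alpha * dT / (1 - nu)
  E (MPa) = 75 * 1000 = 75000
  Numerator = 75000 * (9.1 x 10^-6) * 213 = 145.3725
  Denominator = 1 - 0.25 = 0.75
  sigma = 145.3725 / 0.75 = 193.8 MPa

193.8 MPa


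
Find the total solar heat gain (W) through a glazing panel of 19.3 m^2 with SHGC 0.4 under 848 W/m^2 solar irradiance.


Solar heat gain: Q = Area * SHGC * Irradiance
  Q = 19.3 * 0.4 * 848 = 6546.6 W

6546.6 W


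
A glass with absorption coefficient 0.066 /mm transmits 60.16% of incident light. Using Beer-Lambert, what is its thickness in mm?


Rearrange T = exp(-alpha * thickness):
  thickness = -ln(T) / alpha
  T = 60.16/100 = 0.6016
  ln(T) = -0.50816
  -ln(T) = 0.50816
  thickness = 0.50816 / 0.066 = 7.7 mm

7.7 mm


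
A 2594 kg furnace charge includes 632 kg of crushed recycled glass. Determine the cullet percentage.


Cullet ratio = (cullet mass / total batch mass) * 100
  Ratio = 632 / 2594 * 100 = 24.36%

24.36%


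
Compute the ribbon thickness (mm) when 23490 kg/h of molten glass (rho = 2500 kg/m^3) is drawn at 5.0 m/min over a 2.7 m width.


Ribbon cross-section from mass balance:
  Volume rate = throughput / density = 23490 / 2500 = 9.396 m^3/h
  thickness = volume rate / (speed * 60 * width), i.e.
  thickness = throughput / (60 * speed * width * density) * 1000
  thickness = 23490 / (60 * 5.0 * 2.7 * 2500) * 1000 = 11.6 mm

11.6 mm


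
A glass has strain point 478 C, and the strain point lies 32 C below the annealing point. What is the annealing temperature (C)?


T_anneal = T_strain + gap:
  T_anneal = 478 + 32 = 510 C

510 C


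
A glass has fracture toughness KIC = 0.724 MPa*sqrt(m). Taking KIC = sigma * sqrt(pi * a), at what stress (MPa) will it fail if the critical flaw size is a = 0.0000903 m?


Rearrange KIC = sigma * sqrt(pi * a):
  sigma = KIC / sqrt(pi * a)
  sqrt(pi * 0.0000903) = 0.016843
  sigma = 0.724 / 0.016843 = 42.99 MPa

42.99 MPa


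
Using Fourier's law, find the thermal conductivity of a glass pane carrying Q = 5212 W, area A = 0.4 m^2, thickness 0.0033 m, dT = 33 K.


Fourier's law rearranged: k = Q * t / (A * dT)
  Numerator = 5212 * 0.0033 = 17.1996
  Denominator = 0.4 * 33 = 13.2
  k = 17.1996 / 13.2 = 1.303 W/mK

1.303 W/mK


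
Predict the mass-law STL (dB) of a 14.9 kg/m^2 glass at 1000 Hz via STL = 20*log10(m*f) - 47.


Mass law: STL = 20 * log10(m * f) - 47
  m * f = 14.9 * 1000 = 14900
  log10(14900) = 4.17319
  STL = 20 * 4.17319 - 47 = 83.4638 - 47 = 36.5 dB

36.5 dB


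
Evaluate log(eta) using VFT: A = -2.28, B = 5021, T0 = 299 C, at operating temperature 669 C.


VFT equation: log(eta) = A + B / (T - T0)
  T - T0 = 669 - 299 = 370
  B / (T - T0) = 5021 / 370 = 13.57
  log(eta) = -2.28 + 13.57 = 11.29

11.29


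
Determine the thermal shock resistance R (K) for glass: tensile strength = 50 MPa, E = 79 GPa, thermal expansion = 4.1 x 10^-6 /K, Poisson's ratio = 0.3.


Thermal shock resistance: R = sigma * (1 - nu) / (E * alpha)
  Numerator = 50 * (1 - 0.3) = 35.0
  Denominator = 79 * 1000 * (4.1 x 10^-6) = 0.3239
  R = 35.0 / 0.3239 = 108.1 K

108.1 K


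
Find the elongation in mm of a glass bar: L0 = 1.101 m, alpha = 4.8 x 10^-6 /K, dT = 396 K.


Thermal expansion formula: dL = alpha * L0 * dT
  dL = (4.8 x 10^-6) * 1.101 * 396 = 0.00209278 m
Convert to mm: 0.00209278 * 1000 = 2.0928 mm

2.0928 mm


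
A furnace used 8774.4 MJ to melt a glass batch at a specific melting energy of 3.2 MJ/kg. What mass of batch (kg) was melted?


Rearrange E = m * s for m:
  m = E / s
  m = 8774.4 / 3.2 = 2742.0 kg

2742.0 kg


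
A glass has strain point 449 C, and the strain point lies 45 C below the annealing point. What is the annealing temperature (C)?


T_anneal = T_strain + gap:
  T_anneal = 449 + 45 = 494 C

494 C


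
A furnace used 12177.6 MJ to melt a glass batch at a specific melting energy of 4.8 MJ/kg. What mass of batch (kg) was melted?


Rearrange E = m * s for m:
  m = E / s
  m = 12177.6 / 4.8 = 2537.0 kg

2537.0 kg


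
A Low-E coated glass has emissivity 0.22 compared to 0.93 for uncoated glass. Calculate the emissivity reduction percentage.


Percentage reduction = (1 - coated/uncoated) * 100
  Ratio = 0.22 / 0.93 = 0.2366
  Reduction = (1 - 0.2366) * 100 = 76.3%

76.3%


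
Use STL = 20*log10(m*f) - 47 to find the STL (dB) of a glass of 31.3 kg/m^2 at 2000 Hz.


Mass law: STL = 20 * log10(m * f) - 47
  m * f = 31.3 * 2000 = 62600
  log10(62600) = 4.79657
  STL = 20 * 4.79657 - 47 = 95.9314 - 47 = 48.9 dB

48.9 dB


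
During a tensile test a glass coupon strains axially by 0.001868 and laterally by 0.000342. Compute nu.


Poisson's ratio: nu = lateral strain / axial strain
  nu = 0.000342 / 0.001868 = 0.1831

0.1831


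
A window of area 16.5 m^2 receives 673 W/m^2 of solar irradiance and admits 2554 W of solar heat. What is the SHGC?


Rearrange Q = Area * SHGC * Irradiance:
  SHGC = Q / (Area * Irradiance)
  SHGC = 2554 / (16.5 * 673) = 0.23

0.23


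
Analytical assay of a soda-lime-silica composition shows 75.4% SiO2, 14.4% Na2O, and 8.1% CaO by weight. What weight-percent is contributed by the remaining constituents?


Sum the three major oxides:
  SiO2 + Na2O + CaO = 75.4 + 14.4 + 8.1 = 97.9%
Subtract from 100%:
  Others = 100 - 97.9 = 2.1%

2.1%


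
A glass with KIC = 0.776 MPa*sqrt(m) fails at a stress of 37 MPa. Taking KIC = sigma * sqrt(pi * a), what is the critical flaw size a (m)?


Rearrange KIC = sigma * sqrt(pi * a):
  sqrt(pi * a) = KIC / sigma
  sqrt(pi * a) = 0.776 / 37 = 0.020973
  a = (KIC / sigma)^2 / pi
  a = 0.020973^2 / pi = 0.00014 m

0.00014 m


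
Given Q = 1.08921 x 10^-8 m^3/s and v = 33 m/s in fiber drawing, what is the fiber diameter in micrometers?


Cross-sectional area from continuity:
  A = Q / v = 1.08921 x 10^-8 / 33 = 3.300636 x 10^-10 m^2
Diameter from circular cross-section:
  d = sqrt(4A / pi) * 10^6 (m -> um)
  d = sqrt(4 * 3.300636 x 10^-10 / pi) * 10^6 = 20.5 um

20.5 um


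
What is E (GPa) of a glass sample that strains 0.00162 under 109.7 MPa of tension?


Young's modulus: E = stress / strain
  E = 109.7 MPa / 0.00162 = 67716.05 MPa
Convert to GPa: 67716.05 / 1000 = 67.72 GPa

67.72 GPa


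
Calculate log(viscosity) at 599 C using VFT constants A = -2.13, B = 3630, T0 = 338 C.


VFT equation: log(eta) = A + B / (T - T0)
  T - T0 = 599 - 338 = 261
  B / (T - T0) = 3630 / 261 = 13.908
  log(eta) = -2.13 + 13.908 = 11.778

11.778


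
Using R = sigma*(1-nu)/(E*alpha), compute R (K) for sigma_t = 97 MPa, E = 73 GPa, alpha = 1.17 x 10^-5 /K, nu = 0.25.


Thermal shock resistance: R = sigma * (1 - nu) / (E * alpha)
  Numerator = 97 * (1 - 0.25) = 72.75
  Denominator = 73 * 1000 * (1.17 x 10^-5) = 0.8541
  R = 72.75 / 0.8541 = 85.2 K

85.2 K


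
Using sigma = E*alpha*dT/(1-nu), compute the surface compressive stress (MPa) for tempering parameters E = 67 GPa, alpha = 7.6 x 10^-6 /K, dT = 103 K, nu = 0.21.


Tempering stress: sigma = E * alpha * dT / (1 - nu)
  E (MPa) = 67 * 1000 = 67000
  Numerator = 67000 * (7.6 x 10^-6) * 103 = 52.4476
  Denominator = 1 - 0.21 = 0.79
  sigma = 52.4476 / 0.79 = 66.4 MPa

66.4 MPa


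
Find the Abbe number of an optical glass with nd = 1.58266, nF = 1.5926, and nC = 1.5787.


Abbe number formula: Vd = (nd - 1) / (nF - nC)
  nd - 1 = 1.58266 - 1 = 0.58266
  nF - nC = 1.5926 - 1.5787 = 0.0139
  Vd = 0.58266 / 0.0139 = 41.92

41.92


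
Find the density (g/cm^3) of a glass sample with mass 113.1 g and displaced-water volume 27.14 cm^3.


Use the definition of density:
  rho = mass / volume
  rho = 113.1 / 27.14 = 4.167 g/cm^3

4.167 g/cm^3


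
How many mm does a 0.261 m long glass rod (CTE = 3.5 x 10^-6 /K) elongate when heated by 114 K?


Thermal expansion formula: dL = alpha * L0 * dT
  dL = (3.5 x 10^-6) * 0.261 * 114 = 0.00010414 m
Convert to mm: 0.00010414 * 1000 = 0.1041 mm

0.1041 mm


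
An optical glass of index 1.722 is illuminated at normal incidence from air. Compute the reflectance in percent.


Fresnel reflectance at normal incidence:
  R = ((n - 1)/(n + 1))^2
  (n - 1)/(n + 1) = (1.722 - 1)/(1.722 + 1) = 0.265246
  R = 0.265246^2 = 0.0703554
  R(%) = 0.0703554 * 100 = 7.036%

7.036%


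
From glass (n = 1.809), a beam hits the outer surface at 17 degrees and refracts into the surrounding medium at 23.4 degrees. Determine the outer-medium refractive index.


Apply Snell's law: n1 * sin(theta1) = n2 * sin(theta2)
  n2 = n1 * sin(theta1) / sin(theta2)
  sin(17) = 0.292372
  sin(23.4) = 0.397148
  n2 = 1.809 * 0.292372 / 0.397148 = 1.3317

1.3317


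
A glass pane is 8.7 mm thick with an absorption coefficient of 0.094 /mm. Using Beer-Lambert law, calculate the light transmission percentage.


Beer-Lambert law: T = exp(-alpha * thickness)
  exponent = -0.094 * 8.7 = -0.8178
  T = exp(-0.8178) = 0.4414
  Percentage = 0.4414 * 100 = 44.14%

44.14%


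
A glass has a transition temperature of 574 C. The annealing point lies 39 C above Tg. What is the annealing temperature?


The annealing temperature is Tg plus the offset:
  T_anneal = 574 + 39 = 613 C

613 C


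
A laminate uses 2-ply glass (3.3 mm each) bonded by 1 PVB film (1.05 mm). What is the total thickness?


Total thickness = glass contribution + PVB contribution
  Glass: 2 * 3.3 = 6.6 mm
  PVB: 1 * 1.05 = 1.05 mm
  Total = 6.6 + 1.05 = 7.65 mm

7.65 mm


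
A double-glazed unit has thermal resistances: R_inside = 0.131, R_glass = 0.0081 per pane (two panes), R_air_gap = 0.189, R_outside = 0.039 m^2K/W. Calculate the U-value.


Total thermal resistance (series):
  R_total = R_in + R_glass + R_air + R_glass + R_out
  R_total = 0.131 + 0.0081 + 0.189 + 0.0081 + 0.039 = 0.3752 m^2K/W
U-value = 1 / R_total = 1 / 0.3752 = 2.665 W/m^2K

2.665 W/m^2K


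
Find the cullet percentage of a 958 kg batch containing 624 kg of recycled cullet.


Cullet ratio = (cullet mass / total batch mass) * 100
  Ratio = 624 / 958 * 100 = 65.14%

65.14%


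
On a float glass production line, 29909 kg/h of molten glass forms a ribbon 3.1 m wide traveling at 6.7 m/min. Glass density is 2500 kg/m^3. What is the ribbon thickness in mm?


Ribbon cross-section from mass balance:
  Volume rate = throughput / density = 29909 / 2500 = 11.9636 m^3/h
  thickness = volume rate / (speed * 60 * width), i.e.
  thickness = throughput / (60 * speed * width * density) * 1000
  thickness = 29909 / (60 * 6.7 * 3.1 * 2500) * 1000 = 9.6 mm

9.6 mm


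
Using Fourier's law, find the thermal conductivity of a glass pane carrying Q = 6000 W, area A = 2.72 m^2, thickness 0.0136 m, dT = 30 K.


Fourier's law rearranged: k = Q * t / (A * dT)
  Numerator = 6000 * 0.0136 = 81.6
  Denominator = 2.72 * 30 = 81.6
  k = 81.6 / 81.6 = 1.0 W/mK

1.0 W/mK


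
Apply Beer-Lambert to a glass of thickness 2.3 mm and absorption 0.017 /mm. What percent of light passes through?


Beer-Lambert law: T = exp(-alpha * thickness)
  exponent = -0.017 * 2.3 = -0.0391
  T = exp(-0.0391) = 0.9617
  Percentage = 0.9617 * 100 = 96.17%

96.17%


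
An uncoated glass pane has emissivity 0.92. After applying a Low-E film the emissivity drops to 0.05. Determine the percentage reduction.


Percentage reduction = (1 - coated/uncoated) * 100
  Ratio = 0.05 / 0.92 = 0.0543
  Reduction = (1 - 0.0543) * 100 = 94.6%

94.6%


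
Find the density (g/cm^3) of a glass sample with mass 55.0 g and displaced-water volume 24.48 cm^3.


Use the definition of density:
  rho = mass / volume
  rho = 55.0 / 24.48 = 2.247 g/cm^3

2.247 g/cm^3


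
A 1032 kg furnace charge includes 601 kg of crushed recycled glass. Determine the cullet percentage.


Cullet ratio = (cullet mass / total batch mass) * 100
  Ratio = 601 / 1032 * 100 = 58.24%

58.24%


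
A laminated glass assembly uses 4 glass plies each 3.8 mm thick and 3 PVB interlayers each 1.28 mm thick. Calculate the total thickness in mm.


Total thickness = glass contribution + PVB contribution
  Glass: 4 * 3.8 = 15.2 mm
  PVB: 3 * 1.28 = 3.84 mm
  Total = 15.2 + 3.84 = 19.04 mm

19.04 mm


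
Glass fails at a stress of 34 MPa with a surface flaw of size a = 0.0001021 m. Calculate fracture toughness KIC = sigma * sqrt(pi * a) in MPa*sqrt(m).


Fracture toughness: KIC = sigma * sqrt(pi * a)
  pi * a = pi * 0.0001021 = 0.000320757
  sqrt(pi * a) = 0.01791
  KIC = 34 * 0.01791 = 0.609 MPa*sqrt(m)

0.609 MPa*sqrt(m)


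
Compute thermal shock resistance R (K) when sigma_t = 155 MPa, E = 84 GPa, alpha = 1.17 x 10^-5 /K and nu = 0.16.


Thermal shock resistance: R = sigma * (1 - nu) / (E * alpha)
  Numerator = 155 * (1 - 0.16) = 130.2
  Denominator = 84 * 1000 * (1.17 x 10^-5) = 0.9828
  R = 130.2 / 0.9828 = 132.5 K

132.5 K


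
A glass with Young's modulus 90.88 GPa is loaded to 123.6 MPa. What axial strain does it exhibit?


Rearrange E = sigma / epsilon:
  epsilon = sigma / E
  E (MPa) = 90.88 * 1000 = 90880
  epsilon = 123.6 / 90880 = 0.00136

0.00136


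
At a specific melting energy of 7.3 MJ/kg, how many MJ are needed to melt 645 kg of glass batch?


Total energy = mass * specific energy
  E = 645 * 7.3 = 4708.5 MJ

4708.5 MJ


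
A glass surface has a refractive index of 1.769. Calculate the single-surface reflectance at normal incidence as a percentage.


Fresnel reflectance at normal incidence:
  R = ((n - 1)/(n + 1))^2
  (n - 1)/(n + 1) = (1.769 - 1)/(1.769 + 1) = 0.277718
  R = 0.277718^2 = 0.0771273
  R(%) = 0.0771273 * 100 = 7.713%

7.713%


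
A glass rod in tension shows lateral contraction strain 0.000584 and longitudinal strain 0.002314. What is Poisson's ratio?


Poisson's ratio: nu = lateral strain / axial strain
  nu = 0.000584 / 0.002314 = 0.2524

0.2524


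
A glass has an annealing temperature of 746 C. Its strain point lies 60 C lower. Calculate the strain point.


Strain point = annealing point - difference:
  T_strain = 746 - 60 = 686 C

686 C


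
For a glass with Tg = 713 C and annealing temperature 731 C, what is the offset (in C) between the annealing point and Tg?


Offset = T_anneal - Tg:
  offset = 731 - 713 = 18 C

18 C


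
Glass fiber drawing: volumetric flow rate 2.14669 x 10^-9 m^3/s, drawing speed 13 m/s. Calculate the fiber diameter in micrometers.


Cross-sectional area from continuity:
  A = Q / v = 2.14669 x 10^-9 / 13 = 1.6513 x 10^-10 m^2
Diameter from circular cross-section:
  d = sqrt(4A / pi) * 10^6 (m -> um)
  d = sqrt(4 * 1.6513 x 10^-10 / pi) * 10^6 = 14.5 um

14.5 um


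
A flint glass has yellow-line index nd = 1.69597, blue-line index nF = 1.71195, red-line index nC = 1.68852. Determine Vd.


Abbe number formula: Vd = (nd - 1) / (nF - nC)
  nd - 1 = 1.69597 - 1 = 0.69597
  nF - nC = 1.71195 - 1.68852 = 0.02343
  Vd = 0.69597 / 0.02343 = 29.7

29.7


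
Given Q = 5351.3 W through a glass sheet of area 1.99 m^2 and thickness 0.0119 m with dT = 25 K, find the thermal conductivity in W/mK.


Fourier's law rearranged: k = Q * t / (A * dT)
  Numerator = 5351.3 * 0.0119 = 63.68047
  Denominator = 1.99 * 25 = 49.75
  k = 63.68047 / 49.75 = 1.28 W/mK

1.28 W/mK


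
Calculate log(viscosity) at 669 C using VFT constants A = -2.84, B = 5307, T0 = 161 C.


VFT equation: log(eta) = A + B / (T - T0)
  T - T0 = 669 - 161 = 508
  B / (T - T0) = 5307 / 508 = 10.447
  log(eta) = -2.84 + 10.447 = 7.607

7.607


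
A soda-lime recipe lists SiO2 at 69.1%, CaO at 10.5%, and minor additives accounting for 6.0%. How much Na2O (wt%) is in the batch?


Pieces sum to 100%:
  Na2O = 100 - (SiO2 + CaO + others)
  Na2O = 100 - (69.1 + 10.5 + 6.0) = 14.4%

14.4%


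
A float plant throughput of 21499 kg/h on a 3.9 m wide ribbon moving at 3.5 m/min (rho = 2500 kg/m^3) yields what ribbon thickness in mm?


Ribbon cross-section from mass balance:
  Volume rate = throughput / density = 21499 / 2500 = 8.5996 m^3/h
  thickness = volume rate / (speed * 60 * width), i.e.
  thickness = throughput / (60 * speed * width * density) * 1000
  thickness = 21499 / (60 * 3.5 * 3.9 * 2500) * 1000 = 10.5 mm

10.5 mm


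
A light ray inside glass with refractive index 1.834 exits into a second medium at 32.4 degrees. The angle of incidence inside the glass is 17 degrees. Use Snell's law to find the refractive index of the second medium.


Apply Snell's law: n1 * sin(theta1) = n2 * sin(theta2)
  n2 = n1 * sin(theta1) / sin(theta2)
  sin(17) = 0.292372
  sin(32.4) = 0.535827
  n2 = 1.834 * 0.292372 / 0.535827 = 1.0007

1.0007


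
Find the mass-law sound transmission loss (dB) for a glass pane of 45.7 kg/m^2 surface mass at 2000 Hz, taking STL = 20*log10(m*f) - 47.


Mass law: STL = 20 * log10(m * f) - 47
  m * f = 45.7 * 2000 = 91400
  log10(91400) = 4.96095
  STL = 20 * 4.96095 - 47 = 99.219 - 47 = 52.2 dB

52.2 dB


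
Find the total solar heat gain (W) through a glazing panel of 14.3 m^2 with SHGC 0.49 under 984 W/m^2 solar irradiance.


Solar heat gain: Q = Area * SHGC * Irradiance
  Q = 14.3 * 0.49 * 984 = 6894.9 W

6894.9 W


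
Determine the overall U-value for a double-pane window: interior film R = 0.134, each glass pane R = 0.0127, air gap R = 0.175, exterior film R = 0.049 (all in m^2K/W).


Total thermal resistance (series):
  R_total = R_in + R_glass + R_air + R_glass + R_out
  R_total = 0.134 + 0.0127 + 0.175 + 0.0127 + 0.049 = 0.3834 m^2K/W
U-value = 1 / R_total = 1 / 0.3834 = 2.608 W/m^2K

2.608 W/m^2K


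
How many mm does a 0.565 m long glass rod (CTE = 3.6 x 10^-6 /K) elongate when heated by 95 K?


Thermal expansion formula: dL = alpha * L0 * dT
  dL = (3.6 x 10^-6) * 0.565 * 95 = 0.00019323 m
Convert to mm: 0.00019323 * 1000 = 0.1932 mm

0.1932 mm


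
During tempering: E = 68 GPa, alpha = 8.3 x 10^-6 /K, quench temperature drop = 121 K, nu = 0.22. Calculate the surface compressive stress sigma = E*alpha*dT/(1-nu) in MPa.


Tempering stress: sigma = E * alpha * dT / (1 - nu)
  E (MPa) = 68 * 1000 = 68000
  Numerator = 68000 * (8.3 x 10^-6) * 121 = 68.2924
  Denominator = 1 - 0.22 = 0.78
  sigma = 68.2924 / 0.78 = 87.6 MPa

87.6 MPa


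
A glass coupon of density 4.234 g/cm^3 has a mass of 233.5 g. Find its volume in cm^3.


Rearrange rho = m / V:
  V = m / rho
  V = 233.5 / 4.234 = 55.149 cm^3

55.149 cm^3


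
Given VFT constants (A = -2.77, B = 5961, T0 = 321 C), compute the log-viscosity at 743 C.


VFT equation: log(eta) = A + B / (T - T0)
  T - T0 = 743 - 321 = 422
  B / (T - T0) = 5961 / 422 = 14.126
  log(eta) = -2.77 + 14.126 = 11.356

11.356


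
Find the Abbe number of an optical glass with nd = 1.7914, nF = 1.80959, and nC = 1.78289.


Abbe number formula: Vd = (nd - 1) / (nF - nC)
  nd - 1 = 1.7914 - 1 = 0.7914
  nF - nC = 1.80959 - 1.78289 = 0.0267
  Vd = 0.7914 / 0.0267 = 29.64

29.64


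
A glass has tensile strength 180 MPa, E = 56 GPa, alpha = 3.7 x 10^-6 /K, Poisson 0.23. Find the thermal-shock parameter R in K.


Thermal shock resistance: R = sigma * (1 - nu) / (E * alpha)
  Numerator = 180 * (1 - 0.23) = 138.6
  Denominator = 56 * 1000 * (3.7 x 10^-6) = 0.2072
  R = 138.6 / 0.2072 = 668.9 K

668.9 K


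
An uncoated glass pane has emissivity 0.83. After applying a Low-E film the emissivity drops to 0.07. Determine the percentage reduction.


Percentage reduction = (1 - coated/uncoated) * 100
  Ratio = 0.07 / 0.83 = 0.0843
  Reduction = (1 - 0.0843) * 100 = 91.6%

91.6%


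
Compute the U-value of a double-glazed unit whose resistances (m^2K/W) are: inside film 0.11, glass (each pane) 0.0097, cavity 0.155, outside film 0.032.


Total thermal resistance (series):
  R_total = R_in + R_glass + R_air + R_glass + R_out
  R_total = 0.11 + 0.0097 + 0.155 + 0.0097 + 0.032 = 0.3164 m^2K/W
U-value = 1 / R_total = 1 / 0.3164 = 3.161 W/m^2K

3.161 W/m^2K


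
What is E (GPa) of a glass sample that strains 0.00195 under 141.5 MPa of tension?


Young's modulus: E = stress / strain
  E = 141.5 MPa / 0.00195 = 72564.1 MPa
Convert to GPa: 72564.1 / 1000 = 72.56 GPa

72.56 GPa


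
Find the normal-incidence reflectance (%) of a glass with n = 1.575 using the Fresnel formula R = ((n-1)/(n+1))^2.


Fresnel reflectance at normal incidence:
  R = ((n - 1)/(n + 1))^2
  (n - 1)/(n + 1) = (1.575 - 1)/(1.575 + 1) = 0.223301
  R = 0.223301^2 = 0.0498633
  R(%) = 0.0498633 * 100 = 4.986%

4.986%


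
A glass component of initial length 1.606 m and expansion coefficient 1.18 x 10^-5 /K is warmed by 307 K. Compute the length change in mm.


Thermal expansion formula: dL = alpha * L0 * dT
  dL = (1.18 x 10^-5) * 1.606 * 307 = 0.0058179 m
Convert to mm: 0.0058179 * 1000 = 5.8179 mm

5.8179 mm
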